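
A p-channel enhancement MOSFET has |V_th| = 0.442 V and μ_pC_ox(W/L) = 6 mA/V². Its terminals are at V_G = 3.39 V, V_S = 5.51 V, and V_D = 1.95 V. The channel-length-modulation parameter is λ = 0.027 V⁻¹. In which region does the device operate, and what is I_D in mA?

Saturation; I_D = 9.26 mA

V_SG = V_S − V_G = 5.51 − 3.39 = 2.12 V; V_SD = V_S − V_D = 5.51 − 1.95 = 3.56 V.
V_ov = V_SG − |V_th| = 2.12 − 0.442 = 1.68 V.
Since V_SD = 3.56 V ≥ V_ov = 1.68 V, the device is in saturation.
I_D = ½ k_p V_ov² (1 + λ V_SD) = 0.5 × 6 × 1.68² × (1 + 0.027 × 3.56) = 9.26 mA.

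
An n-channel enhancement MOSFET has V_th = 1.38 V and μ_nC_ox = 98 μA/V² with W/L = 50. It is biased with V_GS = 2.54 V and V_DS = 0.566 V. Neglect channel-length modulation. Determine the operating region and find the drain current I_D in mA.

Triode; I_D = 2.43 mA

k_n = μ_nC_ox · (W/L) = 4.9 mA/V².
V_ov = V_GS − V_th = 2.54 − 1.38 = 1.16 V.
Since V_DS = 0.566 V < V_ov = 1.16 V, the device is in the triode region.
I_D = k_n [V_ov · V_DS − ½ V_DS²] = 4.9 × [1.16 × 0.566 − 0.5 × 0.566²] = 2.43 mA.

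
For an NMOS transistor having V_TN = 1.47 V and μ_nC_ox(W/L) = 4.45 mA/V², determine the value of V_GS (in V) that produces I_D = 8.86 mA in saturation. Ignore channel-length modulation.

V_GS = 3.47 V

In saturation I_D = ½ k_n (V_GS − V_TN)², so V_GS − V_TN = √(2 I_D / k_n) = √(2 × 8.86 / 4.45) = 2 V.
V_GS = 1.47 + 2 = 3.47 V.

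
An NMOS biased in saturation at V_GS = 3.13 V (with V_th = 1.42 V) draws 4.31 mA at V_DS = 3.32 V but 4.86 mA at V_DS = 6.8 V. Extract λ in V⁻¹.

With V_GS fixed, I_D ∝ (1 + λ V_DS) in saturation, so I_D2/I_D1 = (1 + λ V_DS2)/(1 + λ V_DS1).
4.86/4.31 = 1.128 = (1 + 6.8 λ)/(1 + 3.32 λ).
Solving: λ (I_D1 V_DS2 − I_D2 V_DS1) = I_D2 − I_D1, so λ = (4.86 − 4.31) / (4.31 × 6.8 − 4.86 × 3.32) = 0.55 / 13.2 = 0.0418 V⁻¹.

λ = 0.0418 V⁻¹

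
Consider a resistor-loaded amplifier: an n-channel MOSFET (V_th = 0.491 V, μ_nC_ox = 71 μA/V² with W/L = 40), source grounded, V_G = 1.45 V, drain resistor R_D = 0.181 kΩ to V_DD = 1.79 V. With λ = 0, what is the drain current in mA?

I_D = 1.31 mA

V_GS = V_G = 1.45 V, so V_ov = 1.45 − 0.491 = 0.959 V.
k_n = μ_nC_ox · (W/L) = 2.84 mA/V².
Assume saturation: I_D = ½ k_n V_ov² = 0.5 × 2.84 × 0.959² = 1.31 mA, giving V_DS = V_DD − I_D R_D = 1.79 − 1.31 × 0.181 = 1.55 V.
V_DS = 1.55 V ≥ V_ov = 0.959 V, confirming saturation.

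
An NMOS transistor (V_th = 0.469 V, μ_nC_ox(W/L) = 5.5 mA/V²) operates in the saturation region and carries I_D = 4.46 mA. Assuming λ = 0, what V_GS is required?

In saturation I_D = ½ k_n (V_GS − V_th)², so V_GS − V_th = √(2 I_D / k_n) = √(2 × 4.46 / 5.5) = 1.27 V.
V_GS = 0.469 + 1.27 = 1.74 V.

V_GS = 1.74 V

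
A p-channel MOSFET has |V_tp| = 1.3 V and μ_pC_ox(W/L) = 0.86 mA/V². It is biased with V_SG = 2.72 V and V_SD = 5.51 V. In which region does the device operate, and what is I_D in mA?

Saturation; I_D = 0.867 mA

V_ov = V_SG − |V_tp| = 2.72 − 1.3 = 1.42 V.
Since V_SD = 5.51 V ≥ V_ov = 1.42 V, the device is in saturation.
I_D = ½ k_p V_ov² = 0.5 × 0.86 × 1.42² = 0.867 mA.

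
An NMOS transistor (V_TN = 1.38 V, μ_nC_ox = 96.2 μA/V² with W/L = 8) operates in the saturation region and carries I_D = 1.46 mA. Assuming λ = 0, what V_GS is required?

V_GS = 3.33 V

k_n = μ_nC_ox · (W/L) = 0.7696 mA/V².
In saturation I_D = ½ k_n (V_GS − V_TN)², so V_GS − V_TN = √(2 I_D / k_n) = √(2 × 1.46 / 0.7696) = 1.95 V.
V_GS = 1.38 + 1.95 = 3.33 V.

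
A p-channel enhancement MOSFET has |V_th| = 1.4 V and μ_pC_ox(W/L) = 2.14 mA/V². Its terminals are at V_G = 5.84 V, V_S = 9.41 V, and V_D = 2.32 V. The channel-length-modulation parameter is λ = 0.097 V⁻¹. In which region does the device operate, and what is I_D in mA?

V_SG = V_S − V_G = 9.41 − 5.84 = 3.57 V; V_SD = V_S − V_D = 9.41 − 2.32 = 7.09 V.
V_ov = V_SG − |V_th| = 3.57 − 1.4 = 2.17 V.
Since V_SD = 7.09 V ≥ V_ov = 2.17 V, the device is in saturation.
I_D = ½ k_p V_ov² (1 + λ V_SD) = 0.5 × 2.14 × 2.17² × (1 + 0.097 × 7.09) = 8.5 mA.

Saturation; I_D = 8.50 mA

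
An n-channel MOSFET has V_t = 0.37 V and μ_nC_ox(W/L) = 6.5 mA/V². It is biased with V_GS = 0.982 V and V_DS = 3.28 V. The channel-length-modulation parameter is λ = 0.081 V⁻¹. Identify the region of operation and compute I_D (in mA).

Saturation; I_D = 1.54 mA

V_ov = V_GS − V_t = 0.982 − 0.37 = 0.612 V.
Since V_DS = 3.28 V ≥ V_ov = 0.612 V, the device is in saturation.
I_D = ½ k_n V_ov² (1 + λ V_DS) = 0.5 × 6.5 × 0.612² × (1 + 0.081 × 3.28) = 1.54 mA.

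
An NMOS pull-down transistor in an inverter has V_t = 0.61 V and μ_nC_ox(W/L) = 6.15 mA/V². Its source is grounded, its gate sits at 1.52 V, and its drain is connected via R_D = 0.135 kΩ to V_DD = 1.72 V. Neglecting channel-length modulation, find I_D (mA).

I_D = 2.55 mA

V_GS = V_G = 1.52 V, so V_ov = 1.52 − 0.61 = 0.91 V.
Assume saturation: I_D = ½ k_n V_ov² = 0.5 × 6.15 × 0.91² = 2.55 mA, giving V_DS = V_DD − I_D R_D = 1.72 − 2.55 × 0.135 = 1.38 V.
V_DS = 1.38 V ≥ V_ov = 0.91 V, confirming saturation.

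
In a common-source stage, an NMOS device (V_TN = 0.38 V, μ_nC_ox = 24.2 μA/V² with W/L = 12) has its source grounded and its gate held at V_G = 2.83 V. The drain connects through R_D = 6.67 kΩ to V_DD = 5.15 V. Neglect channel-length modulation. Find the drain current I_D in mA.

V_GS = V_G = 2.83 V, so V_ov = 2.83 − 0.38 = 2.45 V.
k_n = μ_nC_ox · (W/L) = 0.2904 mA/V².
Assume saturation: I_D = ½ k_n V_ov² = 0.5 × 0.2904 × 2.45² = 0.872 mA, giving V_DS = V_DD − I_D R_D = 5.15 − 0.872 × 6.67 = -0.663 V.
But -0.663 V < V_ov = 2.45 V, so the device is actually in triode.
In triode I_D = k_n[V_ov V_DS − ½ V_DS²] and I_D = (V_DD − V_DS)/R_D. Equating: 0.968 V_DS² − 5.746 V_DS + 5.15 = 0, giving V_DS = 1.1 V (the root below V_ov).
I_D = (5.15 − 1.1) / 6.67 = 0.607 mA.

I_D = 0.607 mA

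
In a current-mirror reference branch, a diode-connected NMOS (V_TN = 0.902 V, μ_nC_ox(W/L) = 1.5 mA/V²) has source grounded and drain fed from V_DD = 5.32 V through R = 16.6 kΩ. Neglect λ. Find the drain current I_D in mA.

I_D = 0.233 mA

With gate tied to drain, V_GS = V_DS ≥ V_GS − V_TN, so the device is in saturation.
KCL at the drain: ½ k_n (V_GS − V_TN)² = (V_DD − V_GS)/R.
Let x = V_GS − 0.902. Then 12.5 x² + x − 4.418 = 0, giving x = 0.557 V (positive root), so V_GS = 1.46 V.
I_D = (V_DD − V_GS)/R = (5.32 − 1.46) / 16.6 = 0.233 mA.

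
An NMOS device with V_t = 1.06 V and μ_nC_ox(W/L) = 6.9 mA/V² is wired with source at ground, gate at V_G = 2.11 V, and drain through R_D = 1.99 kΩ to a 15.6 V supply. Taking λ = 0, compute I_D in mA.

V_GS = V_G = 2.11 V, so V_ov = 2.11 − 1.06 = 1.05 V.
Assume saturation: I_D = ½ k_n V_ov² = 0.5 × 6.9 × 1.05² = 3.8 mA, giving V_DS = V_DD − I_D R_D = 15.6 − 3.8 × 1.99 = 8.03 V.
V_DS = 8.03 V ≥ V_ov = 1.05 V, confirming saturation.

I_D = 3.80 mA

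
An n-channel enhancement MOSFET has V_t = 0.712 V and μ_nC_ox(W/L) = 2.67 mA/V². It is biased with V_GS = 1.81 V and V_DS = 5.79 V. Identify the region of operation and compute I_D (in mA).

Saturation; I_D = 1.61 mA

V_ov = V_GS − V_t = 1.81 − 0.712 = 1.1 V.
Since V_DS = 5.79 V ≥ V_ov = 1.1 V, the device is in saturation.
I_D = ½ k_n V_ov² = 0.5 × 2.67 × 1.1² = 1.61 mA.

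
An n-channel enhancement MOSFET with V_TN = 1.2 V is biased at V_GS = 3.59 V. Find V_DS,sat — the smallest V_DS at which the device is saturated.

V_DS,sat = 2.39 V

The boundary between triode and saturation is V_DS = V_GS − V_TN = V_ov.
V_ov = 3.59 − 1.2 = 2.39 V.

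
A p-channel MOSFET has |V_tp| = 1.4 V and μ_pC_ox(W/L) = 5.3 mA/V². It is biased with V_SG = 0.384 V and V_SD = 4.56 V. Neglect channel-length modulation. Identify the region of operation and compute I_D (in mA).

V_SG = 0.384 V < |V_tp| = 1.4 V, so the transistor is in cutoff.

Cutoff; I_D = 0 mA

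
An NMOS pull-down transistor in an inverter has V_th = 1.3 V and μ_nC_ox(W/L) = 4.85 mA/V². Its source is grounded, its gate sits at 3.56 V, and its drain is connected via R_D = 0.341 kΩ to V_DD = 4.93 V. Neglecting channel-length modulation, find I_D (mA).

V_GS = V_G = 3.56 V, so V_ov = 3.56 − 1.3 = 2.26 V.
Assume saturation: I_D = ½ k_n V_ov² = 0.5 × 4.85 × 2.26² = 12.4 mA, giving V_DS = V_DD − I_D R_D = 4.93 − 12.4 × 0.341 = 0.706 V.
But 0.706 V < V_ov = 2.26 V, so the device is actually in triode.
In triode I_D = k_n[V_ov V_DS − ½ V_DS²] and I_D = (V_DD − V_DS)/R_D. Equating: 0.827 V_DS² − 4.738 V_DS + 4.93 = 0, giving V_DS = 1.37 V (the root below V_ov).
I_D = (4.93 − 1.37) / 0.341 = 10.5 mA.

I_D = 10.5 mA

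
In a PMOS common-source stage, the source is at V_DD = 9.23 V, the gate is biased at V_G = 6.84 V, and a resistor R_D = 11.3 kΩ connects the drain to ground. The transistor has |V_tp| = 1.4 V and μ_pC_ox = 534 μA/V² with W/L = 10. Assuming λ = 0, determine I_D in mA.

I_D = 0.802 mA

V_SG = V_DD − V_G = 9.23 − 6.84 = 2.39 V, so V_ov = 2.39 − 1.4 = 0.99 V.
k_p = μ_pC_ox · (W/L) = 5.34 mA/V².
Assume saturation: I_D = ½ k_p V_ov² = 0.5 × 5.34 × 0.99² = 2.62 mA, giving V_SD = V_DD − I_D R_D = 9.23 − 2.62 × 11.3 = -20.3 V.
But -20.3 V < V_ov = 0.99 V, so the device is actually in triode.
In triode I_D = k_p[V_ov V_SD − ½ V_SD²] and I_D = (V_DD − V_SD)/R_D. Equating: 30.2 V_SD² − 60.74 V_SD + 9.23 = 0, giving V_SD = 0.166 V (the root below V_ov).
I_D = (9.23 − 0.166) / 11.3 = 0.802 mA.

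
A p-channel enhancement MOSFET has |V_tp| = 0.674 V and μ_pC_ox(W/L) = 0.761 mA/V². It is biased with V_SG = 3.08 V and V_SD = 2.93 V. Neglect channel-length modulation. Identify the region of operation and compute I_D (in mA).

Saturation; I_D = 2.20 mA

V_ov = V_SG − |V_tp| = 3.08 − 0.674 = 2.41 V.
Since V_SD = 2.93 V ≥ V_ov = 2.41 V, the device is in saturation.
I_D = ½ k_p V_ov² = 0.5 × 0.761 × 2.41² = 2.2 mA.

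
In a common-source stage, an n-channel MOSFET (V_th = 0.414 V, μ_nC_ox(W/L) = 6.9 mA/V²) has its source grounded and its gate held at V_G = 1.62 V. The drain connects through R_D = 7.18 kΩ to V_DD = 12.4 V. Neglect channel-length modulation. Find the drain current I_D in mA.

V_GS = V_G = 1.62 V, so V_ov = 1.62 − 0.414 = 1.21 V.
Assume saturation: I_D = ½ k_n V_ov² = 0.5 × 6.9 × 1.21² = 5.02 mA, giving V_DS = V_DD − I_D R_D = 12.4 − 5.02 × 7.18 = -23.6 V.
But -23.6 V < V_ov = 1.21 V, so the device is actually in triode.
In triode I_D = k_n[V_ov V_DS − ½ V_DS²] and I_D = (V_DD − V_DS)/R_D. Equating: 24.8 V_DS² − 60.75 V_DS + 12.4 = 0, giving V_DS = 0.225 V (the root below V_ov).
I_D = (12.4 − 0.225) / 7.18 = 1.7 mA.

I_D = 1.70 mA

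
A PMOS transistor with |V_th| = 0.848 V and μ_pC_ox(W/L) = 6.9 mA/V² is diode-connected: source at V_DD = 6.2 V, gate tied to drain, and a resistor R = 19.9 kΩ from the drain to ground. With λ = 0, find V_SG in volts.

V_SG = 1.12 V

With gate tied to drain, V_SG = V_SD ≥ V_SG − |V_th|, so the device is in saturation.
KCL at the drain: ½ k_p (V_SG − |V_th|)² = (V_DD − V_SG)/R.
Let x = V_SG − 0.848. Then 68.7 x² + x − 5.352 = 0, giving x = 0.272 V (positive root), so V_SG = 1.12 V.
I_D = (V_DD − V_SG)/R = (6.2 − 1.12) / 19.9 = 0.255 mA.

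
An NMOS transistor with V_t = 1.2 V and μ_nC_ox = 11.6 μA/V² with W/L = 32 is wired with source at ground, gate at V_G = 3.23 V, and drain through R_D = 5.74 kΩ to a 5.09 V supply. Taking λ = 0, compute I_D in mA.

I_D = 0.662 mA

V_GS = V_G = 3.23 V, so V_ov = 3.23 − 1.2 = 2.03 V.
k_n = μ_nC_ox · (W/L) = 0.3712 mA/V².
Assume saturation: I_D = ½ k_n V_ov² = 0.5 × 0.3712 × 2.03² = 0.765 mA, giving V_DS = V_DD − I_D R_D = 5.09 − 0.765 × 5.74 = 0.7 V.
But 0.7 V < V_ov = 2.03 V, so the device is actually in triode.
In triode I_D = k_n[V_ov V_DS − ½ V_DS²] and I_D = (V_DD − V_DS)/R_D. Equating: 1.07 V_DS² − 5.325 V_DS + 5.09 = 0, giving V_DS = 1.29 V (the root below V_ov).
I_D = (5.09 − 1.29) / 5.74 = 0.662 mA.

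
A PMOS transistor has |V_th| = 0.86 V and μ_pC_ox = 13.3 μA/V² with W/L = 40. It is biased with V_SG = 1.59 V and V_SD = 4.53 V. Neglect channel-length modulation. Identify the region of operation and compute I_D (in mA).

Saturation; I_D = 0.142 mA

k_p = μ_pC_ox · (W/L) = 0.532 mA/V².
V_ov = V_SG − |V_th| = 1.59 − 0.86 = 0.73 V.
Since V_SD = 4.53 V ≥ V_ov = 0.73 V, the device is in saturation.
I_D = ½ k_p V_ov² = 0.5 × 0.532 × 0.73² = 0.142 mA.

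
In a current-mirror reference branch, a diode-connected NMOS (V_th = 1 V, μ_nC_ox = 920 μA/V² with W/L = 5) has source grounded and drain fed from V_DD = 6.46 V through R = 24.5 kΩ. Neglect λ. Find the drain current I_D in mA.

I_D = 0.211 mA

With gate tied to drain, V_GS = V_DS ≥ V_GS − V_th, so the device is in saturation.
k_n = μ_nC_ox · (W/L) = 4.6 mA/V².
KCL at the drain: ½ k_n (V_GS − V_th)² = (V_DD − V_GS)/R.
Let x = V_GS − 1. Then 56.3 x² + x − 5.46 = 0, giving x = 0.303 V (positive root), so V_GS = 1.3 V.
I_D = (V_DD − V_GS)/R = (6.46 − 1.3) / 24.5 = 0.211 mA.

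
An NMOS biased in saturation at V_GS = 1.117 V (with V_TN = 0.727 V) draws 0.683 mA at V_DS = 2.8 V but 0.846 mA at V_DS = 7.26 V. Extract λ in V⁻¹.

λ = 0.0629 V⁻¹

With V_GS fixed, I_D ∝ (1 + λ V_DS) in saturation, so I_D2/I_D1 = (1 + λ V_DS2)/(1 + λ V_DS1).
0.846/0.683 = 1.239 = (1 + 7.26 λ)/(1 + 2.8 λ).
Solving: λ (I_D1 V_DS2 − I_D2 V_DS1) = I_D2 − I_D1, so λ = (0.846 − 0.683) / (0.683 × 7.26 − 0.846 × 2.8) = 0.163 / 2.59 = 0.0629 V⁻¹.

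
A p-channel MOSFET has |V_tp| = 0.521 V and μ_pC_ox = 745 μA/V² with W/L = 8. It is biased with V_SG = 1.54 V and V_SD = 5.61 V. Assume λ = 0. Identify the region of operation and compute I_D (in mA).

k_p = μ_pC_ox · (W/L) = 5.96 mA/V².
V_ov = V_SG − |V_tp| = 1.54 − 0.521 = 1.02 V.
Since V_SD = 5.61 V ≥ V_ov = 1.02 V, the device is in saturation.
I_D = ½ k_p V_ov² = 0.5 × 5.96 × 1.02² = 3.09 mA.

Saturation; I_D = 3.09 mA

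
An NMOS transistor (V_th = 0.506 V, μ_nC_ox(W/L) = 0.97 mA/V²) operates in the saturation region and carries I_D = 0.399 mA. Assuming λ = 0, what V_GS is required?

V_GS = 1.41 V

In saturation I_D = ½ k_n (V_GS − V_th)², so V_GS − V_th = √(2 I_D / k_n) = √(2 × 0.399 / 0.97) = 0.907 V.
V_GS = 0.506 + 0.907 = 1.41 V.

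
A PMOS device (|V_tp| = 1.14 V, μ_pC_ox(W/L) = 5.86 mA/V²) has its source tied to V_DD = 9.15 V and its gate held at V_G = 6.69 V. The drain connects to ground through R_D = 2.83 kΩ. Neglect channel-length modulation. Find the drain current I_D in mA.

V_SG = V_DD − V_G = 9.15 − 6.69 = 2.46 V, so V_ov = 2.46 − 1.14 = 1.32 V.
Assume saturation: I_D = ½ k_p V_ov² = 0.5 × 5.86 × 1.32² = 5.11 mA, giving V_SD = V_DD − I_D R_D = 9.15 − 5.11 × 2.83 = -5.3 V.
But -5.3 V < V_ov = 1.32 V, so the device is actually in triode.
In triode I_D = k_p[V_ov V_SD − ½ V_SD²] and I_D = (V_DD − V_SD)/R_D. Equating: 8.29 V_SD² − 22.89 V_SD + 9.15 = 0, giving V_SD = 0.485 V (the root below V_ov).
I_D = (9.15 − 0.485) / 2.83 = 3.06 mA.

I_D = 3.06 mA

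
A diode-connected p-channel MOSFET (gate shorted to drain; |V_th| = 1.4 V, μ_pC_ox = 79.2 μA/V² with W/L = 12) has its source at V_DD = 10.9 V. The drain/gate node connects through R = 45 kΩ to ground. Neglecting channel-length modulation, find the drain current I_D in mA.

With gate tied to drain, V_SG = V_SD ≥ V_SG − |V_th|, so the device is in saturation.
k_p = μ_pC_ox · (W/L) = 0.9504 mA/V².
KCL at the drain: ½ k_p (V_SG − |V_th|)² = (V_DD − V_SG)/R.
Let x = V_SG − 1.4. Then 21.4 x² + x − 9.5 = 0, giving x = 0.644 V (positive root), so V_SG = 2.04 V.
I_D = (V_DD − V_SG)/R = (10.9 − 2.04) / 45 = 0.197 mA.

I_D = 0.197 mA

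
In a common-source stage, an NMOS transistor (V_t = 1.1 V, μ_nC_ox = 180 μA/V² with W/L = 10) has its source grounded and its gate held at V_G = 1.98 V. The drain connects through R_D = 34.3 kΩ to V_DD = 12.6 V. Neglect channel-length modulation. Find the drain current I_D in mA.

V_GS = V_G = 1.98 V, so V_ov = 1.98 − 1.1 = 0.88 V.
k_n = μ_nC_ox · (W/L) = 1.8 mA/V².
Assume saturation: I_D = ½ k_n V_ov² = 0.5 × 1.8 × 0.88² = 0.697 mA, giving V_DS = V_DD − I_D R_D = 12.6 − 0.697 × 34.3 = -11.3 V.
But -11.3 V < V_ov = 0.88 V, so the device is actually in triode.
In triode I_D = k_n[V_ov V_DS − ½ V_DS²] and I_D = (V_DD − V_DS)/R_D. Equating: 30.9 V_DS² − 55.33 V_DS + 12.6 = 0, giving V_DS = 0.268 V (the root below V_ov).
I_D = (12.6 − 0.268) / 34.3 = 0.36 mA.

I_D = 0.360 mA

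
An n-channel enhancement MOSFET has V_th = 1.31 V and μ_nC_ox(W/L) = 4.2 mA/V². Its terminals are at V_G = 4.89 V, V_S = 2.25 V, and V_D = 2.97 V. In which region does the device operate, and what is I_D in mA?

Triode; I_D = 2.93 mA

V_GS = V_G − V_S = 4.89 − 2.25 = 2.64 V; V_DS = V_D − V_S = 2.97 − 2.25 = 0.72 V.
V_ov = V_GS − V_th = 2.64 − 1.31 = 1.33 V.
Since V_DS = 0.72 V < V_ov = 1.33 V, the device is in the triode region.
I_D = k_n [V_ov · V_DS − ½ V_DS²] = 4.2 × [1.33 × 0.72 − 0.5 × 0.72²] = 2.93 mA.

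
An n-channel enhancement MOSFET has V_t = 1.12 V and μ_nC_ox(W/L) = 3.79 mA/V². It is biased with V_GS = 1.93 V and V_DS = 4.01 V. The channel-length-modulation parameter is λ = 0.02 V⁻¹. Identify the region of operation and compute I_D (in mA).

V_ov = V_GS − V_t = 1.93 − 1.12 = 0.81 V.
Since V_DS = 4.01 V ≥ V_ov = 0.81 V, the device is in saturation.
I_D = ½ k_n V_ov² (1 + λ V_DS) = 0.5 × 3.79 × 0.81² × (1 + 0.02 × 4.01) = 1.34 mA.

Saturation; I_D = 1.34 mA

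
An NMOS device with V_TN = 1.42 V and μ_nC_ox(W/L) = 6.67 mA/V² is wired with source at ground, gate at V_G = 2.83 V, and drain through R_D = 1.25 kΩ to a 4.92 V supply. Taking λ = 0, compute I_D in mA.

V_GS = V_G = 2.83 V, so V_ov = 2.83 − 1.42 = 1.41 V.
Assume saturation: I_D = ½ k_n V_ov² = 0.5 × 6.67 × 1.41² = 6.63 mA, giving V_DS = V_DD − I_D R_D = 4.92 − 6.63 × 1.25 = -3.37 V.
But -3.37 V < V_ov = 1.41 V, so the device is actually in triode.
In triode I_D = k_n[V_ov V_DS − ½ V_DS²] and I_D = (V_DD − V_DS)/R_D. Equating: 4.17 V_DS² − 12.76 V_DS + 4.92 = 0, giving V_DS = 0.453 V (the root below V_ov).
I_D = (4.92 − 0.453) / 1.25 = 3.57 mA.

I_D = 3.57 mA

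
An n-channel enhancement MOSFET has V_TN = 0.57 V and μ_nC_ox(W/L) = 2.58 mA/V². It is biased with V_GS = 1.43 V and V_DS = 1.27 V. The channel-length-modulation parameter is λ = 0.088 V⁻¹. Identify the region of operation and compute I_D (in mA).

Saturation; I_D = 1.06 mA

V_ov = V_GS − V_TN = 1.43 − 0.57 = 0.86 V.
Since V_DS = 1.27 V ≥ V_ov = 0.86 V, the device is in saturation.
I_D = ½ k_n V_ov² (1 + λ V_DS) = 0.5 × 2.58 × 0.86² × (1 + 0.088 × 1.27) = 1.06 mA.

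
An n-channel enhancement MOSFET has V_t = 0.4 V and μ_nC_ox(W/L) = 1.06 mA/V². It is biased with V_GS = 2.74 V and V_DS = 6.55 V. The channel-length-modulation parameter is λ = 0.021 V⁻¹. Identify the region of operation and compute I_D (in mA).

Saturation; I_D = 3.30 mA

V_ov = V_GS − V_t = 2.74 − 0.4 = 2.34 V.
Since V_DS = 6.55 V ≥ V_ov = 2.34 V, the device is in saturation.
I_D = ½ k_n V_ov² (1 + λ V_DS) = 0.5 × 1.06 × 2.34² × (1 + 0.021 × 6.55) = 3.3 mA.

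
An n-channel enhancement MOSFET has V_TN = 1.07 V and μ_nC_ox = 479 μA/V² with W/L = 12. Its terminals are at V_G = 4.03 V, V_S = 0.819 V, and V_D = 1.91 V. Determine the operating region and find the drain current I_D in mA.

Triode; I_D = 10.0 mA

V_GS = V_G − V_S = 4.03 − 0.819 = 3.21 V; V_DS = V_D − V_S = 1.91 − 0.819 = 1.09 V.
k_n = μ_nC_ox · (W/L) = 5.748 mA/V².
V_ov = V_GS − V_TN = 3.21 − 1.07 = 2.14 V.
Since V_DS = 1.09 V < V_ov = 2.14 V, the device is in the triode region.
I_D = k_n [V_ov · V_DS − ½ V_DS²] = 5.748 × [2.14 × 1.09 − 0.5 × 1.09²] = 10 mA.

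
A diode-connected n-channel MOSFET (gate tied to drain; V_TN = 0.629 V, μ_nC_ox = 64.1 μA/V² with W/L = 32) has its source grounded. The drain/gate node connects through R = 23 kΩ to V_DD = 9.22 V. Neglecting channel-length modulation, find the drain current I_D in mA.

I_D = 0.348 mA

With gate tied to drain, V_GS = V_DS ≥ V_GS − V_TN, so the device is in saturation.
k_n = μ_nC_ox · (W/L) = 2.051 mA/V².
KCL at the drain: ½ k_n (V_GS − V_TN)² = (V_DD − V_GS)/R.
Let x = V_GS − 0.629. Then 23.6 x² + x − 8.591 = 0, giving x = 0.583 V (positive root), so V_GS = 1.21 V.
I_D = (V_DD − V_GS)/R = (9.22 − 1.21) / 23 = 0.348 mA.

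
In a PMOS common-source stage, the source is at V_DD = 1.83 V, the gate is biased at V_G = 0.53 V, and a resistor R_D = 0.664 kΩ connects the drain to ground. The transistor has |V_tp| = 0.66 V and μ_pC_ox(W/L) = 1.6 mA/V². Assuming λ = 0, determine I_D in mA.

I_D = 0.328 mA

V_SG = V_DD − V_G = 1.83 − 0.53 = 1.3 V, so V_ov = 1.3 − 0.66 = 0.64 V.
Assume saturation: I_D = ½ k_p V_ov² = 0.5 × 1.6 × 0.64² = 0.328 mA, giving V_SD = V_DD − I_D R_D = 1.83 − 0.328 × 0.664 = 1.61 V.
V_SD = 1.61 V ≥ V_ov = 0.64 V, confirming saturation.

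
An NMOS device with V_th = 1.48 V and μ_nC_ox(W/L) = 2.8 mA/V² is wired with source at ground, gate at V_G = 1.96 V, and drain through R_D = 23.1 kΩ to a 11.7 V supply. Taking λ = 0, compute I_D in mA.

V_GS = V_G = 1.96 V, so V_ov = 1.96 − 1.48 = 0.48 V.
Assume saturation: I_D = ½ k_n V_ov² = 0.5 × 2.8 × 0.48² = 0.323 mA, giving V_DS = V_DD − I_D R_D = 11.7 − 0.323 × 23.1 = 4.25 V.
V_DS = 4.25 V ≥ V_ov = 0.48 V, confirming saturation.

I_D = 0.323 mA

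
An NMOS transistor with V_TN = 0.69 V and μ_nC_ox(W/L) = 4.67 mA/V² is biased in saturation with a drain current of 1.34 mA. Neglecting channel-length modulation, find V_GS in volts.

V_GS = 1.45 V

In saturation I_D = ½ k_n (V_GS − V_TN)², so V_GS − V_TN = √(2 I_D / k_n) = √(2 × 1.34 / 4.67) = 0.758 V.
V_GS = 0.69 + 0.758 = 1.45 V.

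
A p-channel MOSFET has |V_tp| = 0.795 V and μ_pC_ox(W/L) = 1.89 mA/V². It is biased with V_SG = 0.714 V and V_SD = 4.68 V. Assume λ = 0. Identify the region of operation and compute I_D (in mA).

Cutoff; I_D = 0 mA

V_SG = 0.714 V < |V_tp| = 0.795 V, so the transistor is in cutoff.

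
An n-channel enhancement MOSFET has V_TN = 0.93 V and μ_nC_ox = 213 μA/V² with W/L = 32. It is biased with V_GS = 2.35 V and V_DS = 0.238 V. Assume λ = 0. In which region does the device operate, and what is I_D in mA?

k_n = μ_nC_ox · (W/L) = 6.816 mA/V².
V_ov = V_GS − V_TN = 2.35 − 0.93 = 1.42 V.
Since V_DS = 0.238 V < V_ov = 1.42 V, the device is in the triode region.
I_D = k_n [V_ov · V_DS − ½ V_DS²] = 6.816 × [1.42 × 0.238 − 0.5 × 0.238²] = 2.11 mA.

Triode; I_D = 2.11 mA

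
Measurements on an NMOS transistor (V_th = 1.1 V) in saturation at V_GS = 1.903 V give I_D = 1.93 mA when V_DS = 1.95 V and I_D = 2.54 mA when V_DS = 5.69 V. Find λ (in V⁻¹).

With V_GS fixed, I_D ∝ (1 + λ V_DS) in saturation, so I_D2/I_D1 = (1 + λ V_DS2)/(1 + λ V_DS1).
2.54/1.93 = 1.316 = (1 + 5.69 λ)/(1 + 1.95 λ).
Solving: λ (I_D1 V_DS2 − I_D2 V_DS1) = I_D2 − I_D1, so λ = (2.54 − 1.93) / (1.93 × 5.69 − 2.54 × 1.95) = 0.61 / 6.03 = 0.101 V⁻¹.

λ = 0.101 V⁻¹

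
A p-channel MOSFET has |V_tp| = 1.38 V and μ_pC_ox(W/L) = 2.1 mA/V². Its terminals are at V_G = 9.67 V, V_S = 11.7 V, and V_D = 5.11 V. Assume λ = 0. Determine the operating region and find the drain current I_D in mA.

Saturation; I_D = 0.444 mA

V_SG = V_S − V_G = 11.7 − 9.67 = 2.03 V; V_SD = V_S − V_D = 11.7 − 5.11 = 6.59 V.
V_ov = V_SG − |V_tp| = 2.03 − 1.38 = 0.65 V.
Since V_SD = 6.59 V ≥ V_ov = 0.65 V, the device is in saturation.
I_D = ½ k_p V_ov² = 0.5 × 2.1 × 0.65² = 0.444 mA.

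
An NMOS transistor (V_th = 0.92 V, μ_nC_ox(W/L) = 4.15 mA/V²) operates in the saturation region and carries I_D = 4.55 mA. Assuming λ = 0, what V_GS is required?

In saturation I_D = ½ k_n (V_GS − V_th)², so V_GS − V_th = √(2 I_D / k_n) = √(2 × 4.55 / 4.15) = 1.48 V.
V_GS = 0.92 + 1.48 = 2.4 V.

V_GS = 2.40 V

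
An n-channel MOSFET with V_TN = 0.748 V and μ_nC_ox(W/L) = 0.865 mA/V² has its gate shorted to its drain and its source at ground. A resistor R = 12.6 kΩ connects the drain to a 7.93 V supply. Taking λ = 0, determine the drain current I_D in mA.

I_D = 0.486 mA

With gate tied to drain, V_GS = V_DS ≥ V_GS − V_TN, so the device is in saturation.
KCL at the drain: ½ k_n (V_GS − V_TN)² = (V_DD − V_GS)/R.
Let x = V_GS − 0.748. Then 5.45 x² + x − 7.182 = 0, giving x = 1.06 V (positive root), so V_GS = 1.81 V.
I_D = (V_DD − V_GS)/R = (7.93 − 1.81) / 12.6 = 0.486 mA.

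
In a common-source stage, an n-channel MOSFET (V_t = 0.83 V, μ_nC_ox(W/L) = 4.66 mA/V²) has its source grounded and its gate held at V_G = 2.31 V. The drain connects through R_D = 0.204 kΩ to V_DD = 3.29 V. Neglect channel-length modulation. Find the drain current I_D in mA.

I_D = 5.10 mA

V_GS = V_G = 2.31 V, so V_ov = 2.31 − 0.83 = 1.48 V.
Assume saturation: I_D = ½ k_n V_ov² = 0.5 × 4.66 × 1.48² = 5.1 mA, giving V_DS = V_DD − I_D R_D = 3.29 − 5.1 × 0.204 = 2.25 V.
V_DS = 2.25 V ≥ V_ov = 1.48 V, confirming saturation.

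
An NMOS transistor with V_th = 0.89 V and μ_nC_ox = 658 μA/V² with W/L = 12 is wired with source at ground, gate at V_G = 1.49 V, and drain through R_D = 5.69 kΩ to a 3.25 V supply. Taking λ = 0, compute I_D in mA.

V_GS = V_G = 1.49 V, so V_ov = 1.49 − 0.89 = 0.6 V.
k_n = μ_nC_ox · (W/L) = 7.896 mA/V².
Assume saturation: I_D = ½ k_n V_ov² = 0.5 × 7.896 × 0.6² = 1.42 mA, giving V_DS = V_DD − I_D R_D = 3.25 − 1.42 × 5.69 = -4.84 V.
But -4.84 V < V_ov = 0.6 V, so the device is actually in triode.
In triode I_D = k_n[V_ov V_DS − ½ V_DS²] and I_D = (V_DD − V_DS)/R_D. Equating: 22.5 V_DS² − 27.96 V_DS + 3.25 = 0, giving V_DS = 0.13 V (the root below V_ov).
I_D = (3.25 − 0.13) / 5.69 = 0.548 mA.

I_D = 0.548 mA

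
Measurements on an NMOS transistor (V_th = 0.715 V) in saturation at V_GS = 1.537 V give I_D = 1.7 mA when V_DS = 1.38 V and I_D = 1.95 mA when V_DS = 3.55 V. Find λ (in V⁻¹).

λ = 0.0748 V⁻¹

With V_GS fixed, I_D ∝ (1 + λ V_DS) in saturation, so I_D2/I_D1 = (1 + λ V_DS2)/(1 + λ V_DS1).
1.95/1.7 = 1.147 = (1 + 3.55 λ)/(1 + 1.38 λ).
Solving: λ (I_D1 V_DS2 − I_D2 V_DS1) = I_D2 − I_D1, so λ = (1.95 − 1.7) / (1.7 × 3.55 − 1.95 × 1.38) = 0.25 / 3.34 = 0.0748 V⁻¹.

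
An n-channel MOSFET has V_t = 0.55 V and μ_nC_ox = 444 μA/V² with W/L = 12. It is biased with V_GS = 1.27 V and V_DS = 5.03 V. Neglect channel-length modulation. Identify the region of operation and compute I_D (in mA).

Saturation; I_D = 1.38 mA

k_n = μ_nC_ox · (W/L) = 5.328 mA/V².
V_ov = V_GS − V_t = 1.27 − 0.55 = 0.72 V.
Since V_DS = 5.03 V ≥ V_ov = 0.72 V, the device is in saturation.
I_D = ½ k_n V_ov² = 0.5 × 5.328 × 0.72² = 1.38 mA.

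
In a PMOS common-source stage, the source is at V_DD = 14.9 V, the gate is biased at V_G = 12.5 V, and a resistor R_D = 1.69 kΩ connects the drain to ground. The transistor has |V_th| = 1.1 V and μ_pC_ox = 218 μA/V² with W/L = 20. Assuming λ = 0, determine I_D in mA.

I_D = 3.68 mA

V_SG = V_DD − V_G = 14.9 − 12.5 = 2.4 V, so V_ov = 2.4 − 1.1 = 1.3 V.
k_p = μ_pC_ox · (W/L) = 4.36 mA/V².
Assume saturation: I_D = ½ k_p V_ov² = 0.5 × 4.36 × 1.3² = 3.68 mA, giving V_SD = V_DD − I_D R_D = 14.9 − 3.68 × 1.69 = 8.67 V.
V_SD = 8.67 V ≥ V_ov = 1.3 V, confirming saturation.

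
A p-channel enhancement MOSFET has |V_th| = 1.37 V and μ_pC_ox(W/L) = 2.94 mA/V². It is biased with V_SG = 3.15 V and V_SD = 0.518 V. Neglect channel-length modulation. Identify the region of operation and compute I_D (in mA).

V_ov = V_SG − |V_th| = 3.15 − 1.37 = 1.78 V.
Since V_SD = 0.518 V < V_ov = 1.78 V, the device is in the triode region.
I_D = k_p [V_ov · V_SD − ½ V_SD²] = 2.94 × [1.78 × 0.518 − 0.5 × 0.518²] = 2.32 mA.

Triode; I_D = 2.32 mA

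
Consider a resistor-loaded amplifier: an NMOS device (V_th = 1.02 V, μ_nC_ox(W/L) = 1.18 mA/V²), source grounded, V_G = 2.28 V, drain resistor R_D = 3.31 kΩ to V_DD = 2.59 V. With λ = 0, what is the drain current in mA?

V_GS = V_G = 2.28 V, so V_ov = 2.28 − 1.02 = 1.26 V.
Assume saturation: I_D = ½ k_n V_ov² = 0.5 × 1.18 × 1.26² = 0.937 mA, giving V_DS = V_DD − I_D R_D = 2.59 − 0.937 × 3.31 = -0.51 V.
But -0.51 V < V_ov = 1.26 V, so the device is actually in triode.
In triode I_D = k_n[V_ov V_DS − ½ V_DS²] and I_D = (V_DD − V_DS)/R_D. Equating: 1.95 V_DS² − 5.921 V_DS + 2.59 = 0, giving V_DS = 0.53 V (the root below V_ov).
I_D = (2.59 − 0.53) / 3.31 = 0.622 mA.

I_D = 0.622 mA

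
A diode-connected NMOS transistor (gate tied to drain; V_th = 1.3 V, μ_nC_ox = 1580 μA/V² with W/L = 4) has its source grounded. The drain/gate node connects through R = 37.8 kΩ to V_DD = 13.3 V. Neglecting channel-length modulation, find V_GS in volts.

V_GS = 1.61 V

With gate tied to drain, V_GS = V_DS ≥ V_GS − V_th, so the device is in saturation.
k_n = μ_nC_ox · (W/L) = 6.32 mA/V².
KCL at the drain: ½ k_n (V_GS − V_th)² = (V_DD − V_GS)/R.
Let x = V_GS − 1.3. Then 119 x² + x − 12 = 0, giving x = 0.313 V (positive root), so V_GS = 1.61 V.
I_D = (V_DD − V_GS)/R = (13.3 − 1.61) / 37.8 = 0.309 mA.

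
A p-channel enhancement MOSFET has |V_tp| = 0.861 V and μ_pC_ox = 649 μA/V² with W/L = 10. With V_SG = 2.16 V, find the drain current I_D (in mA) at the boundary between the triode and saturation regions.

I_D = 5.48 mA

At the boundary V_SD = V_ov = V_SG − |V_tp| = 2.16 − 0.861 = 1.3 V.
k_p = μ_pC_ox · (W/L) = 6.49 mA/V².
I_D = ½ k_p V_ov² = 0.5 × 6.49 × 1.3² = 5.48 mA.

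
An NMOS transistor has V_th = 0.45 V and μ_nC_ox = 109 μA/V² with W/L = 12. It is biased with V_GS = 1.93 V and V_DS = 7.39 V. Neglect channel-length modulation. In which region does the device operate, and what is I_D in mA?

Saturation; I_D = 1.43 mA

k_n = μ_nC_ox · (W/L) = 1.308 mA/V².
V_ov = V_GS − V_th = 1.93 − 0.45 = 1.48 V.
Since V_DS = 7.39 V ≥ V_ov = 1.48 V, the device is in saturation.
I_D = ½ k_n V_ov² = 0.5 × 1.308 × 1.48² = 1.43 mA.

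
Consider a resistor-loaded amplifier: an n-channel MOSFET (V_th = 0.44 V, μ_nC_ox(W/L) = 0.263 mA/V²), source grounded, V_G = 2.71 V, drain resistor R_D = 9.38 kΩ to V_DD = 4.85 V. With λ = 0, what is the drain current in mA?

V_GS = V_G = 2.71 V, so V_ov = 2.71 − 0.44 = 2.27 V.
Assume saturation: I_D = ½ k_n V_ov² = 0.5 × 0.263 × 2.27² = 0.678 mA, giving V_DS = V_DD − I_D R_D = 4.85 − 0.678 × 9.38 = -1.51 V.
But -1.51 V < V_ov = 2.27 V, so the device is actually in triode.
In triode I_D = k_n[V_ov V_DS − ½ V_DS²] and I_D = (V_DD − V_DS)/R_D. Equating: 1.23 V_DS² − 6.6 V_DS + 4.85 = 0, giving V_DS = 0.879 V (the root below V_ov).
I_D = (4.85 − 0.879) / 9.38 = 0.423 mA.

I_D = 0.423 mA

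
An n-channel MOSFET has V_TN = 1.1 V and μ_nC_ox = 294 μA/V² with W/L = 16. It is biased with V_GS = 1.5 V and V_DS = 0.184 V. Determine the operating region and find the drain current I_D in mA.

Triode; I_D = 0.267 mA

k_n = μ_nC_ox · (W/L) = 4.704 mA/V².
V_ov = V_GS − V_TN = 1.5 − 1.1 = 0.4 V.
Since V_DS = 0.184 V < V_ov = 0.4 V, the device is in the triode region.
I_D = k_n [V_ov · V_DS − ½ V_DS²] = 4.704 × [0.4 × 0.184 − 0.5 × 0.184²] = 0.267 mA.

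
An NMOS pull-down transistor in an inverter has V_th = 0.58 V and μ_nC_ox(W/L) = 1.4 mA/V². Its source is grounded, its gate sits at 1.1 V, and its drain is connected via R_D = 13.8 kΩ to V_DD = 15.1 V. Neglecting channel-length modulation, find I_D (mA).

I_D = 0.189 mA

V_GS = V_G = 1.1 V, so V_ov = 1.1 − 0.58 = 0.52 V.
Assume saturation: I_D = ½ k_n V_ov² = 0.5 × 1.4 × 0.52² = 0.189 mA, giving V_DS = V_DD − I_D R_D = 15.1 − 0.189 × 13.8 = 12.5 V.
V_DS = 12.5 V ≥ V_ov = 0.52 V, confirming saturation.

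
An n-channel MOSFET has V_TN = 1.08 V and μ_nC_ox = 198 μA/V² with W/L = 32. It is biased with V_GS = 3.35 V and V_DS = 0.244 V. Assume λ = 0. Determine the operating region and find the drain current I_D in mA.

Triode; I_D = 3.32 mA

k_n = μ_nC_ox · (W/L) = 6.336 mA/V².
V_ov = V_GS − V_TN = 3.35 − 1.08 = 2.27 V.
Since V_DS = 0.244 V < V_ov = 2.27 V, the device is in the triode region.
I_D = k_n [V_ov · V_DS − ½ V_DS²] = 6.336 × [2.27 × 0.244 − 0.5 × 0.244²] = 3.32 mA.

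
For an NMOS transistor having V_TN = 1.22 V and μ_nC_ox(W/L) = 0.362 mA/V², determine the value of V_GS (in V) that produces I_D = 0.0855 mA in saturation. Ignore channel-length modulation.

V_GS = 1.91 V

In saturation I_D = ½ k_n (V_GS − V_TN)², so V_GS − V_TN = √(2 I_D / k_n) = √(2 × 0.0855 / 0.362) = 0.687 V.
V_GS = 1.22 + 0.687 = 1.91 V.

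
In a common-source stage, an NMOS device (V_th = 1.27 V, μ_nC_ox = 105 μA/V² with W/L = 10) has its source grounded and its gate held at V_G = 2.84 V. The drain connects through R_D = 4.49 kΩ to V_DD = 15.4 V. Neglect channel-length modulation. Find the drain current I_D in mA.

I_D = 1.29 mA

V_GS = V_G = 2.84 V, so V_ov = 2.84 − 1.27 = 1.57 V.
k_n = μ_nC_ox · (W/L) = 1.05 mA/V².
Assume saturation: I_D = ½ k_n V_ov² = 0.5 × 1.05 × 1.57² = 1.29 mA, giving V_DS = V_DD − I_D R_D = 15.4 − 1.29 × 4.49 = 9.59 V.
V_DS = 9.59 V ≥ V_ov = 1.57 V, confirming saturation.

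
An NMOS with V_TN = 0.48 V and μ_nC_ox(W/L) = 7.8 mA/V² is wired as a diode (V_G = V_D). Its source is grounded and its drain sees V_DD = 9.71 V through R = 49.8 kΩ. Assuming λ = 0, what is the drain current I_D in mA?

With gate tied to drain, V_GS = V_DS ≥ V_GS − V_TN, so the device is in saturation.
KCL at the drain: ½ k_n (V_GS − V_TN)² = (V_DD − V_GS)/R.
Let x = V_GS − 0.48. Then 194 x² + x − 9.23 = 0, giving x = 0.215 V (positive root), so V_GS = 0.695 V.
I_D = (V_DD − V_GS)/R = (9.71 − 0.695) / 49.8 = 0.181 mA.

I_D = 0.181 mA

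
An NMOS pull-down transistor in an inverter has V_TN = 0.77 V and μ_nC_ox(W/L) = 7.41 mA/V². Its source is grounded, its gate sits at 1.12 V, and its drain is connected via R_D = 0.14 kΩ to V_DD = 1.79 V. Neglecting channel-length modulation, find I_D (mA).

I_D = 0.454 mA

V_GS = V_G = 1.12 V, so V_ov = 1.12 − 0.77 = 0.35 V.
Assume saturation: I_D = ½ k_n V_ov² = 0.5 × 7.41 × 0.35² = 0.454 mA, giving V_DS = V_DD − I_D R_D = 1.79 − 0.454 × 0.14 = 1.73 V.
V_DS = 1.73 V ≥ V_ov = 0.35 V, confirming saturation.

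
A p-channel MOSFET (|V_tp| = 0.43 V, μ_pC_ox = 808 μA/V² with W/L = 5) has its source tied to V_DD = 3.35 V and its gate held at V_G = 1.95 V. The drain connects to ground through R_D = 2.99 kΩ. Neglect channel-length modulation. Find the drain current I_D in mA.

V_SG = V_DD − V_G = 3.35 − 1.95 = 1.4 V, so V_ov = 1.4 − 0.43 = 0.97 V.
k_p = μ_pC_ox · (W/L) = 4.04 mA/V².
Assume saturation: I_D = ½ k_p V_ov² = 0.5 × 4.04 × 0.97² = 1.9 mA, giving V_SD = V_DD − I_D R_D = 3.35 − 1.9 × 2.99 = -2.33 V.
But -2.33 V < V_ov = 0.97 V, so the device is actually in triode.
In triode I_D = k_p[V_ov V_SD − ½ V_SD²] and I_D = (V_DD − V_SD)/R_D. Equating: 6.04 V_SD² − 12.72 V_SD + 3.35 = 0, giving V_SD = 0.309 V (the root below V_ov).
I_D = (3.35 − 0.309) / 2.99 = 1.02 mA.

I_D = 1.02 mA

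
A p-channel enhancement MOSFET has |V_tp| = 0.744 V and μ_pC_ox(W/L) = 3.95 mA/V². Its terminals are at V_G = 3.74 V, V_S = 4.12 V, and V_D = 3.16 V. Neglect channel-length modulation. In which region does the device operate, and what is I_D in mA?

V_SG = V_S − V_G = 4.12 − 3.74 = 0.38 V; V_SD = V_S − V_D = 4.12 − 3.16 = 0.96 V.
V_SG = 0.38 V < |V_tp| = 0.744 V, so the transistor is in cutoff.

Cutoff; I_D = 0 mA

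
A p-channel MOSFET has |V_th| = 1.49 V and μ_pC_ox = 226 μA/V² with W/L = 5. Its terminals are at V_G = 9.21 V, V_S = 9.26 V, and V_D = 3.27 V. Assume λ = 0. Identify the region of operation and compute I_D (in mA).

V_SG = V_S − V_G = 9.26 − 9.21 = 0.05 V; V_SD = V_S − V_D = 9.26 − 3.27 = 5.99 V.
V_SG = 0.05 V < |V_th| = 1.49 V, so the transistor is in cutoff.

Cutoff; I_D = 0 mA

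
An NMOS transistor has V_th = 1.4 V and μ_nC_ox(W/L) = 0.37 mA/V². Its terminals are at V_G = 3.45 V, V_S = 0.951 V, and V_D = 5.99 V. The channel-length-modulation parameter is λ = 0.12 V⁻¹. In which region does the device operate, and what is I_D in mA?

Saturation; I_D = 0.359 mA

V_GS = V_G − V_S = 3.45 − 0.951 = 2.5 V; V_DS = V_D − V_S = 5.99 − 0.951 = 5.04 V.
V_ov = V_GS − V_th = 2.5 − 1.4 = 1.1 V.
Since V_DS = 5.04 V ≥ V_ov = 1.1 V, the device is in saturation.
I_D = ½ k_n V_ov² (1 + λ V_DS) = 0.5 × 0.37 × 1.1² × (1 + 0.12 × 5.04) = 0.359 mA.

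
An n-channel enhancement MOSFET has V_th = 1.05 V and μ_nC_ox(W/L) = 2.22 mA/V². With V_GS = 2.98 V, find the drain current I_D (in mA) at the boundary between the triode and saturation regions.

At the boundary V_DS = V_ov = V_GS − V_th = 2.98 − 1.05 = 1.93 V.
I_D = ½ k_n V_ov² = 0.5 × 2.22 × 1.93² = 4.13 mA.

I_D = 4.13 mA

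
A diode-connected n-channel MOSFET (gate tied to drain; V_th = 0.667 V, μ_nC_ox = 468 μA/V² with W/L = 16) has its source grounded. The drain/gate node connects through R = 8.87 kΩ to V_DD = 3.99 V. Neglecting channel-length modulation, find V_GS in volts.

With gate tied to drain, V_GS = V_DS ≥ V_GS − V_th, so the device is in saturation.
k_n = μ_nC_ox · (W/L) = 7.488 mA/V².
KCL at the drain: ½ k_n (V_GS − V_th)² = (V_DD − V_GS)/R.
Let x = V_GS − 0.667. Then 33.2 x² + x − 3.323 = 0, giving x = 0.302 V (positive root), so V_GS = 0.969 V.
I_D = (V_DD − V_GS)/R = (3.99 − 0.969) / 8.87 = 0.341 mA.

V_GS = 0.969 V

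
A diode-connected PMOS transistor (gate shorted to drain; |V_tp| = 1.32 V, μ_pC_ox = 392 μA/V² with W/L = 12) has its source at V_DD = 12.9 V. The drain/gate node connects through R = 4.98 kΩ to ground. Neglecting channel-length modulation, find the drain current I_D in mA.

I_D = 2.13 mA

With gate tied to drain, V_SG = V_SD ≥ V_SG − |V_tp|, so the device is in saturation.
k_p = μ_pC_ox · (W/L) = 4.704 mA/V².
KCL at the drain: ½ k_p (V_SG − |V_tp|)² = (V_DD − V_SG)/R.
Let x = V_SG − 1.32. Then 11.7 x² + x − 11.58 = 0, giving x = 0.953 V (positive root), so V_SG = 2.27 V.
I_D = (V_DD − V_SG)/R = (12.9 − 2.27) / 4.98 = 2.13 mA.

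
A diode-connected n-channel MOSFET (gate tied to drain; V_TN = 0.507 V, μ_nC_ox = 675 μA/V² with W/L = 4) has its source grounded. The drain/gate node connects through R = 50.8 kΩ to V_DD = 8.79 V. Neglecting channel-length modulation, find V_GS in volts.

V_GS = 0.847 V

With gate tied to drain, V_GS = V_DS ≥ V_GS − V_TN, so the device is in saturation.
k_n = μ_nC_ox · (W/L) = 2.7 mA/V².
KCL at the drain: ½ k_n (V_GS − V_TN)² = (V_DD − V_GS)/R.
Let x = V_GS − 0.507. Then 68.6 x² + x − 8.283 = 0, giving x = 0.34 V (positive root), so V_GS = 0.847 V.
I_D = (V_DD − V_GS)/R = (8.79 − 0.847) / 50.8 = 0.156 mA.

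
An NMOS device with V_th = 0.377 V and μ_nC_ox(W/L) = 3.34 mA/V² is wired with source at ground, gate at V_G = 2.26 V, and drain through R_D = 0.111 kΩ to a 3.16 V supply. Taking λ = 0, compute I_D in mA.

I_D = 5.92 mA

V_GS = V_G = 2.26 V, so V_ov = 2.26 − 0.377 = 1.88 V.
Assume saturation: I_D = ½ k_n V_ov² = 0.5 × 3.34 × 1.88² = 5.92 mA, giving V_DS = V_DD − I_D R_D = 3.16 − 5.92 × 0.111 = 2.5 V.
V_DS = 2.5 V ≥ V_ov = 1.88 V, confirming saturation.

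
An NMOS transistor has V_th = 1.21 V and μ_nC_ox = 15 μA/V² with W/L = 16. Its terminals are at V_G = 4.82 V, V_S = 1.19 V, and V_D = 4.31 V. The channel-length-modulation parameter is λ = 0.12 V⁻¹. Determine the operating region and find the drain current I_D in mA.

V_GS = V_G − V_S = 4.82 − 1.19 = 3.63 V; V_DS = V_D − V_S = 4.31 − 1.19 = 3.12 V.
k_n = μ_nC_ox · (W/L) = 0.24 mA/V².
V_ov = V_GS − V_th = 3.63 − 1.21 = 2.42 V.
Since V_DS = 3.12 V ≥ V_ov = 2.42 V, the device is in saturation.
I_D = ½ k_n V_ov² (1 + λ V_DS) = 0.5 × 0.24 × 2.42² × (1 + 0.12 × 3.12) = 0.966 mA.

Saturation; I_D = 0.966 mA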